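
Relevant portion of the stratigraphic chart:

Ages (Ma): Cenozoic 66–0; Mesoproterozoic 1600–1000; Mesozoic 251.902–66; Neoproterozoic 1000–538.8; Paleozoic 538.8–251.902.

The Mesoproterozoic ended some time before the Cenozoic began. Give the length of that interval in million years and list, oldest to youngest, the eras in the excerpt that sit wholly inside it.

End of Mesoproterozoic = 1000 Ma; start of Cenozoic = 66 Ma.
Gap = 1000 − 66 = 934 Myr.
Eras wholly inside 1000–66 Ma: Neoproterozoic (1000–538.8), Paleozoic (538.8–251.902), Mesozoic (251.902–66).

934 million years; Neoproterozoic, Paleozoic, Mesozoic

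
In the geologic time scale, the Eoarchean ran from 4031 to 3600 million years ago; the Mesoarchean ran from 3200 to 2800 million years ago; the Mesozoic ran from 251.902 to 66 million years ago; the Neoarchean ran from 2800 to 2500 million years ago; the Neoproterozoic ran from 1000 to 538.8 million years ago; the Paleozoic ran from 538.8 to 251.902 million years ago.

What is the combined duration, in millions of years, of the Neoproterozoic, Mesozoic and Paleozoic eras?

Duration is start − end for each: (1000 − 538.8) + (251.902 − 66) + (538.8 − 251.902).
That is 461.2 + 185.902 + 286.898, which totals 934 million years.

934 million years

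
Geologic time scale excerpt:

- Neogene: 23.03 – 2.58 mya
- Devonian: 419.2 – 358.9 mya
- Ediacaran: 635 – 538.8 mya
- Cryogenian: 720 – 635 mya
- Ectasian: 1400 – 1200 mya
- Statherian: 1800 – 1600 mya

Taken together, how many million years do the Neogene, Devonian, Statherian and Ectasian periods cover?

480.75 million years

Duration is start − end for each: (23.03 − 2.58) + (419.2 − 358.9) + (1800 − 1600) + (1400 − 1200).
That is 20.45 + 60.3 + 200 + 200, which totals 480.75 million years.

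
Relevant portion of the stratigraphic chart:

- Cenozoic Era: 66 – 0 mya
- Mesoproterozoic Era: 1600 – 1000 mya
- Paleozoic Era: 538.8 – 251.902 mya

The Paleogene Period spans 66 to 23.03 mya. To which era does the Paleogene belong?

The Paleogene (66–23.03 Ma) lies entirely within 66–0 Ma, the Cenozoic Era.

Cenozoic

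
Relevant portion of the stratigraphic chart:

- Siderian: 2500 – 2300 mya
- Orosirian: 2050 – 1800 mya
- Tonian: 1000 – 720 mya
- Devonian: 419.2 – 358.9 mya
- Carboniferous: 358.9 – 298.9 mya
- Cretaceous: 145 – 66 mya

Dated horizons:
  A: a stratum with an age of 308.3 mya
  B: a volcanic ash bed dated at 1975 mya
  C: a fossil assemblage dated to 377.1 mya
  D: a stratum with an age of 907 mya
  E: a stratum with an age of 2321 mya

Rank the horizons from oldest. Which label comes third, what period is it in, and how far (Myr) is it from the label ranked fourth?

D, in the Tonian; 529.9 million years to C

Sorted oldest-first by Ma: E (2321), B (1975), D (907), C (377.1), A (308.3).
The third oldest is D at 907 Ma, which lies in 1000–720 Ma: the Tonian.
The fourth oldest is C at 377.1 Ma; separation = |907 − 377.1| = 529.9 Myr.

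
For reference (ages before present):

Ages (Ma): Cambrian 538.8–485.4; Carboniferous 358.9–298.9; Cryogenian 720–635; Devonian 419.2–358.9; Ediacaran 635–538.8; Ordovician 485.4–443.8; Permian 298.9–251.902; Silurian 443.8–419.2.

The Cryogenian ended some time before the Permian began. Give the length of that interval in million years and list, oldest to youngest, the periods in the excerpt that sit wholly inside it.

The Cryogenian closes at 635 Ma and the Permian opens at 298.9 Ma, so the interval is 635 − 298.9 = 336.1 Myr.
A period fits inside if it starts at or after 635 Ma and ends at or before 298.9 Ma; oldest first that gives Ediacaran, Cambrian, Ordovician, Silurian, Devonian, Carboniferous.

336.1 million years; Ediacaran, Cambrian, Ordovician, Silurian, Devonian, Carboniferous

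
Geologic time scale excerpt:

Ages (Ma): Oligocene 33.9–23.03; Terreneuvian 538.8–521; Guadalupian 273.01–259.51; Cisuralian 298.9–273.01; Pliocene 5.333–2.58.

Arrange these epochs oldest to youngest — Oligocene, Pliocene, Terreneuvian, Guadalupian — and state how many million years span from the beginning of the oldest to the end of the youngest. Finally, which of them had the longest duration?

Start ages (Ma): Terreneuvian 538.8, Guadalupian 273.01, Oligocene 33.9, Pliocene 5.333.
Ordered oldest to youngest: Terreneuvian, Guadalupian, Oligocene, Pliocene.
Span = 538.8 − 2.58 = 536.22 Myr.
Durations: Terreneuvian 17.8, Pliocene 2.753, Oligocene 10.87, Guadalupian 13.5 → longest is Terreneuvian (17.8 Myr).

Terreneuvian, Guadalupian, Oligocene, Pliocene; total span 536.22 Myr; longest is Terreneuvian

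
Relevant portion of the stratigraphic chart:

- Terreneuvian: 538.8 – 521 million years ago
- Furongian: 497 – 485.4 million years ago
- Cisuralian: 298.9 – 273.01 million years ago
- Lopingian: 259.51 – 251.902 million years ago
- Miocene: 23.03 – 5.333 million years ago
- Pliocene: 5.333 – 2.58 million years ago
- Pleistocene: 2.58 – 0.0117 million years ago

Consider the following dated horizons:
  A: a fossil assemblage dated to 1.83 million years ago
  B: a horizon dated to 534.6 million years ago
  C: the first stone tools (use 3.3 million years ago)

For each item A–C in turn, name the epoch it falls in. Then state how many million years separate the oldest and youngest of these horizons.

Match each age against the start–end ranges in the excerpt: A = 1.83 Ma → Pleistocene (2.58–0.0117); B = 534.6 Ma → Terreneuvian (538.8–521); C = 3.3 Ma → Pliocene (5.333–2.58).
The largest age is 534.6 Ma and the smallest is 1.83 Ma; their difference is 532.77 Myr.

A — Pleistocene; B — Terreneuvian; C — Pliocene; span 532.77 million years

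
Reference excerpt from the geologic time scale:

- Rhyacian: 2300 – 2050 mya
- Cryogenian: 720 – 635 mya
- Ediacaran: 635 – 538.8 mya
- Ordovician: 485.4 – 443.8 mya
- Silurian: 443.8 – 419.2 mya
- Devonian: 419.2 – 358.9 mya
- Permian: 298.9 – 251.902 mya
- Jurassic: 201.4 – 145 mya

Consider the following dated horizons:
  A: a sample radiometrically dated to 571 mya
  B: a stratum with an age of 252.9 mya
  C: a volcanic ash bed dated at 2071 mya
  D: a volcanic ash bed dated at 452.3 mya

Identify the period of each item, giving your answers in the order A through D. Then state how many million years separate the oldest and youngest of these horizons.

A: 571 Ma lies in 635–538.8 Ma, so Ediacaran.
B: 252.9 Ma lies in 298.9–251.902 Ma, so Permian.
C: 2071 Ma lies in 2300–2050 Ma, so Rhyacian.
D: 452.3 Ma lies in 485.4–443.8 Ma, so Ordovician.
Oldest = 2071 Ma, youngest = 252.9 Ma → span 1818.1 Myr.

A — Ediacaran; B — Permian; C — Rhyacian; D — Ordovician; span 1818.1 million years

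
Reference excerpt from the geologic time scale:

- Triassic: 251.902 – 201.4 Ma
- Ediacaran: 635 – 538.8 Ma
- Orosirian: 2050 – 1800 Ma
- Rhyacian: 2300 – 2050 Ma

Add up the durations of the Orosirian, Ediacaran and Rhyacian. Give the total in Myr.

596.2 million years

Each duration: Orosirian = 250; Ediacaran = 96.2; Rhyacian = 250.
Sum: 250 + 96.2 + 250 = 596.2 Myr.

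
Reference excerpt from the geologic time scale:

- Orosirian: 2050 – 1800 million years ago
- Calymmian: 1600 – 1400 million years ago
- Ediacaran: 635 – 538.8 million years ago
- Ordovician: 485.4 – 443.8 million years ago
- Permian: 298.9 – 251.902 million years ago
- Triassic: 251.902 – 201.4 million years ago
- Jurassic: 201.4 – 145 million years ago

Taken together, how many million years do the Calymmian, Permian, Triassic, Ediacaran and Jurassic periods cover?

450.1 million years

Each duration: Calymmian = 200; Permian = 46.998; Triassic = 50.502; Ediacaran = 96.2; Jurassic = 56.4.
Sum: 200 + 46.998 + 50.502 + 96.2 + 56.4 = 450.1 Myr.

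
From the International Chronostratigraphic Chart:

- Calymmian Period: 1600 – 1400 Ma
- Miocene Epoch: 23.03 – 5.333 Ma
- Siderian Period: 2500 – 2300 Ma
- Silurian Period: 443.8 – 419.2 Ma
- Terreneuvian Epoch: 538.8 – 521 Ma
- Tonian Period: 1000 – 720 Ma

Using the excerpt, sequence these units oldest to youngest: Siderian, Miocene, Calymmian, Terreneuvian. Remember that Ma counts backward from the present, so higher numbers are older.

Siderian, Calymmian, Terreneuvian, Miocene

The oldest of these is Siderian (starts 2500 Ma) and the youngest is Miocene (ends 5.333 Ma).
In between, by decreasing start age: Calymmian (1600), Terreneuvian (538.8).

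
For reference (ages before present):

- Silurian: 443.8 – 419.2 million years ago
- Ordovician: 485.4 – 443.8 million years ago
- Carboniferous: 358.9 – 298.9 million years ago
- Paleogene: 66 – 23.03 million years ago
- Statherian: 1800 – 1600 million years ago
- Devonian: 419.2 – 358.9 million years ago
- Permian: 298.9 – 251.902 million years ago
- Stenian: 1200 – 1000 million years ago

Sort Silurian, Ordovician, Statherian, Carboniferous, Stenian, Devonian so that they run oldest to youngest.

Statherian, then Stenian, then Ordovician, then Silurian, then Devonian, then Carboniferous

Sorting by start age (descending Ma, since larger Ma = older): Statherian began 1800, Stenian began 1200, Ordovician began 485.4, Silurian began 443.8, Devonian began 419.2, Carboniferous began 358.9.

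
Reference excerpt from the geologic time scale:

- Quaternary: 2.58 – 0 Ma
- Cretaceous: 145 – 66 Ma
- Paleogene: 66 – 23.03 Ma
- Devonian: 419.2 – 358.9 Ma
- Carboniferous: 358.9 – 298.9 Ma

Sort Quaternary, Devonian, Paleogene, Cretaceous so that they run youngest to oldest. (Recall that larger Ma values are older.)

Sorting by start age (ascending Ma, since larger Ma = older): Quaternary start 2.58, Paleogene start 66, Cretaceous start 145, Devonian start 419.2.

Quaternary, then Paleogene, then Cretaceous, then Devonian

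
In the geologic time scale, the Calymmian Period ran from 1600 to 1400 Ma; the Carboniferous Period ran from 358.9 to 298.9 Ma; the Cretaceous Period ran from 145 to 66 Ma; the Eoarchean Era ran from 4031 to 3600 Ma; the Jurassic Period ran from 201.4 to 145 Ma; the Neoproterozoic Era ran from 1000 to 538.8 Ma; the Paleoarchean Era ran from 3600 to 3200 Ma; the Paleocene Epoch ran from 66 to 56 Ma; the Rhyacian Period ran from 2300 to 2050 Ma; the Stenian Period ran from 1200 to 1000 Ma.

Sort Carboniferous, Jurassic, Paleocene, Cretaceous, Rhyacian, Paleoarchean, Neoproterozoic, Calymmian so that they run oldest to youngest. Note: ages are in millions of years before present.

The oldest of these is Paleoarchean (starts 3600 Ma) and the youngest is Paleocene (ends 56 Ma).
In between, by decreasing start age: Rhyacian (2300), Calymmian (1600), Neoproterozoic (1000), Carboniferous (358.9), Jurassic (201.4), Cretaceous (145).

Paleoarchean, then Rhyacian, then Calymmian, then Neoproterozoic, then Carboniferous, then Jurassic, then Cretaceous, then Paleocene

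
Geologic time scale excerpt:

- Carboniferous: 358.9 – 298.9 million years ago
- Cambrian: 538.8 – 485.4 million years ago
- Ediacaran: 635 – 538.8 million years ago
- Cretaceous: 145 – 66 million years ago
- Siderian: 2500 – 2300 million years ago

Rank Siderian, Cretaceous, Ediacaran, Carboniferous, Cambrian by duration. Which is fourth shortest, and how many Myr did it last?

Durations: Siderian 200; Cretaceous 79; Ediacaran 96.2; Carboniferous 60; Cambrian 53.4 Myr.
Sorted shortest-first: Cambrian (53.4), Carboniferous (60), Cretaceous (79), Ediacaran (96.2), Siderian (200).
The fourth shortest is Ediacaran at 96.2 Myr.

Ediacaran, 96.2 million years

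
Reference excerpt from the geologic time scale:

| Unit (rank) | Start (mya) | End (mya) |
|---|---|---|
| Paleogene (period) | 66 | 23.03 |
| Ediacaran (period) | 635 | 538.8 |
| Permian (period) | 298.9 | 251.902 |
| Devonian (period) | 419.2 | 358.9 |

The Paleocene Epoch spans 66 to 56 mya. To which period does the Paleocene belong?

The Paleocene (66–56 Ma) lies entirely within 66–23.03 Ma, the Paleogene Period.

Paleogene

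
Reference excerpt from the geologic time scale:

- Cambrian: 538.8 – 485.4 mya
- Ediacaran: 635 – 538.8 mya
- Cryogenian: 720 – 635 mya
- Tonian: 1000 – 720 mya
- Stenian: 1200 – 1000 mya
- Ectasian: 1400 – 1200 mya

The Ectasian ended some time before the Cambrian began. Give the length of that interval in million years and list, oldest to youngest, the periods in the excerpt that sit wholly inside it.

661.2 million years; Stenian, Tonian, Cryogenian, Ediacaran

End of Ectasian = 1200 Ma; start of Cambrian = 538.8 Ma.
Gap = 1200 − 538.8 = 661.2 Myr.
Periods wholly inside 1200–538.8 Ma: Stenian (1200–1000), Tonian (1000–720), Cryogenian (720–635), Ediacaran (635–538.8).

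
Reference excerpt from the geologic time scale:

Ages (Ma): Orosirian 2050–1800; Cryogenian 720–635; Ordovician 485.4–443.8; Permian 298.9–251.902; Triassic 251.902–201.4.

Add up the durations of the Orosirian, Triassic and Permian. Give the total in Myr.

Each duration: Orosirian = 250; Triassic = 50.502; Permian = 46.998.
Sum: 250 + 50.502 + 46.998 = 347.5 Myr.

347.5 million years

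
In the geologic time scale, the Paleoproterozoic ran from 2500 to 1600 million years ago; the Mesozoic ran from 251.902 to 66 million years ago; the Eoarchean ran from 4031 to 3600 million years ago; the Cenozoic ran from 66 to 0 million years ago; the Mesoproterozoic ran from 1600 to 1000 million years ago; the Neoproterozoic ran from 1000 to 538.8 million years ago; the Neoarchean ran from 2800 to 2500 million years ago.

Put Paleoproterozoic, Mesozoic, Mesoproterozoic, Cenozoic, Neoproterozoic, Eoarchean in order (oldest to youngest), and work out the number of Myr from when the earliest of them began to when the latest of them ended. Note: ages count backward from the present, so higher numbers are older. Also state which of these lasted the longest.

From the excerpt: Paleoproterozoic 2500–1600; Mesozoic 251.902–66; Mesoproterozoic 1600–1000; Cenozoic 66–0; Neoproterozoic 1000–538.8; Eoarchean 4031–3600 (Ma).
Larger Ma is earlier, so the oldest is Eoarchean and the youngest is Cenozoic; oldest to youngest: Eoarchean, Paleoproterozoic, Mesoproterozoic, Neoproterozoic, Mesozoic, Cenozoic.
Oldest start 4031 minus youngest end 0 gives 4031 Myr overall.
Individual lengths (start − end): Eoarchean 431; Mesozoic 185.902; Mesoproterozoic 600; Neoproterozoic 461.2; Cenozoic 66; Paleoproterozoic 900. The largest is Paleoproterozoic at 900 Myr.

Eoarchean → Paleoproterozoic → Mesoproterozoic → Neoproterozoic → Mesozoic → Cenozoic; total span 4031 Myr; longest is Paleoproterozoic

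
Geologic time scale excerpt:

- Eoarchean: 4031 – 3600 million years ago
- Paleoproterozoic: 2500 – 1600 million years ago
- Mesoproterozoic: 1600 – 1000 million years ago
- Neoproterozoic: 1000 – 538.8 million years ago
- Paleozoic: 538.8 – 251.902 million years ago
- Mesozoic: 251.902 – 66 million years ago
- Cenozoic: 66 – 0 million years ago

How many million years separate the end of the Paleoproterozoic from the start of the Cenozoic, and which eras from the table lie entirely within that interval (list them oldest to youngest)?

End of Paleoproterozoic = 1600 Ma; start of Cenozoic = 66 Ma.
Gap = 1600 − 66 = 1534 Myr.
Eras wholly inside 1600–66 Ma: Mesoproterozoic (1600–1000), Neoproterozoic (1000–538.8), Paleozoic (538.8–251.902), Mesozoic (251.902–66).

1534 million years; Mesoproterozoic, Neoproterozoic, Paleozoic, Mesozoic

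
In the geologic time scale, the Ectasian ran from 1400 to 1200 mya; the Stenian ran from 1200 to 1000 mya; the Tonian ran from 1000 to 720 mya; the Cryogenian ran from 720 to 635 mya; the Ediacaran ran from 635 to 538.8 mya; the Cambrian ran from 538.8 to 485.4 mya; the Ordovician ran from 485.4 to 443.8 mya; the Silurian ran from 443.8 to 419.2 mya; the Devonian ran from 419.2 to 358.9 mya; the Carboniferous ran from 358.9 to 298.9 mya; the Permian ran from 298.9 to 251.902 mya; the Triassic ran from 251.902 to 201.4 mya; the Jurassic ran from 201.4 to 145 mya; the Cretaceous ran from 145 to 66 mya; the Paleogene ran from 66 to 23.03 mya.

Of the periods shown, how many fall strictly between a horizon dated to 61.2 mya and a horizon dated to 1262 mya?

1262 Ma sits inside the Ectasian (1400–1200) and 61.2 Ma inside the Paleogene (66–23.03); neither of those is wholly between the two dates.
The listed periods lying completely between them are Stenian, Tonian, Cryogenian, Ediacaran, Cambrian, Ordovician, Silurian, Devonian, Carboniferous, Permian, Triassic, Jurassic, Cretaceous — 13 in all.

13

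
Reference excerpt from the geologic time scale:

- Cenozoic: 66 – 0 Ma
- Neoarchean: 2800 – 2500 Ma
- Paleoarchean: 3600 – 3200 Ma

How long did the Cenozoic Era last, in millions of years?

66 million years

66 − 0 = 66 million years.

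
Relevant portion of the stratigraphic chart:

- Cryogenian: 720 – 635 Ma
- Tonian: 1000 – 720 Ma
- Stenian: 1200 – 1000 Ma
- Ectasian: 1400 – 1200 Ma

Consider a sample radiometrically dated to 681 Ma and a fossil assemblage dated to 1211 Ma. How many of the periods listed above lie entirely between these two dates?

1211 Ma sits inside the Ectasian (1400–1200) and 681 Ma inside the Cryogenian (720–635); neither of those is wholly between the two dates.
The listed periods lying completely between them are Stenian, Tonian — 2 in all.

2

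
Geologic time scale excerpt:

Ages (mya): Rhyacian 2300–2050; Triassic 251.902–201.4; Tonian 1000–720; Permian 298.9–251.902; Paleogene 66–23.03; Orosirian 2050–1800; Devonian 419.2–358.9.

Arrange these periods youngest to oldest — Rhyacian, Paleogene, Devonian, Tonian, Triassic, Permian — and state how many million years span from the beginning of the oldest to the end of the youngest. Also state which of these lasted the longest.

Start ages (Ma): Rhyacian 2300, Tonian 1000, Devonian 419.2, Permian 298.9, Triassic 251.902, Paleogene 66.
Ordered youngest to oldest: Paleogene, Triassic, Permian, Devonian, Tonian, Rhyacian.
Span = 2300 − 23.03 = 2276.97 Myr.
Durations: Devonian 60.3, Triassic 50.502, Rhyacian 250, Paleogene 42.97, Permian 46.998, Tonian 280 → longest is Tonian (280 Myr).

Paleogene → Triassic → Permian → Devonian → Tonian → Rhyacian; total span 2276.97 Myr; longest is Tonian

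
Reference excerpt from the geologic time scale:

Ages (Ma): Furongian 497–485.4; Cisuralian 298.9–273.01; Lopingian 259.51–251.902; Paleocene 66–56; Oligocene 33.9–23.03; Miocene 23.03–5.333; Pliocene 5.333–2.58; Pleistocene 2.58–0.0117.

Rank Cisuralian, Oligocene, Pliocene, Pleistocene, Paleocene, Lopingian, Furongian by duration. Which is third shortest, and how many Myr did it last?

Durations: Cisuralian 25.89; Oligocene 10.87; Pliocene 2.753; Pleistocene 2.5683; Paleocene 10; Lopingian 7.608; Furongian 11.6 Myr.
Sorted shortest-first: Pleistocene (2.5683), Pliocene (2.753), Lopingian (7.608), Paleocene (10), Oligocene (10.87), Furongian (11.6), Cisuralian (25.89).
The third shortest is Lopingian at 7.608 Myr.

Lopingian, 7.608 million years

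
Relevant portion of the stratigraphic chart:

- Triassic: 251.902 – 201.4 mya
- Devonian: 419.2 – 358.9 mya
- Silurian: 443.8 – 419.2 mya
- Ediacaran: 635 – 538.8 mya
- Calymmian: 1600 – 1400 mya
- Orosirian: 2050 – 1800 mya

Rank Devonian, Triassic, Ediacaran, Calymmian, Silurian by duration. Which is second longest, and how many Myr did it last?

Durations: Devonian 60.3; Triassic 50.502; Ediacaran 96.2; Calymmian 200; Silurian 24.6 Myr.
Sorted longest-first: Calymmian (200), Ediacaran (96.2), Devonian (60.3), Triassic (50.502), Silurian (24.6).
The second longest is Ediacaran at 96.2 Myr.

Ediacaran, 96.2 million years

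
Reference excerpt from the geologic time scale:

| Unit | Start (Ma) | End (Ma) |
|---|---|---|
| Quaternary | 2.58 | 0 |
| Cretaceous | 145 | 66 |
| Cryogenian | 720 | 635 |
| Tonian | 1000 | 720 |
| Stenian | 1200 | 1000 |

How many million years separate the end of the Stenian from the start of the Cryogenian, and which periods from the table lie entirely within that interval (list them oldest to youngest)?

End of Stenian = 1000 Ma; start of Cryogenian = 720 Ma.
Gap = 1000 − 720 = 280 Myr.
Periods wholly inside 1000–720 Ma: Tonian (1000–720).

280 million years; Tonian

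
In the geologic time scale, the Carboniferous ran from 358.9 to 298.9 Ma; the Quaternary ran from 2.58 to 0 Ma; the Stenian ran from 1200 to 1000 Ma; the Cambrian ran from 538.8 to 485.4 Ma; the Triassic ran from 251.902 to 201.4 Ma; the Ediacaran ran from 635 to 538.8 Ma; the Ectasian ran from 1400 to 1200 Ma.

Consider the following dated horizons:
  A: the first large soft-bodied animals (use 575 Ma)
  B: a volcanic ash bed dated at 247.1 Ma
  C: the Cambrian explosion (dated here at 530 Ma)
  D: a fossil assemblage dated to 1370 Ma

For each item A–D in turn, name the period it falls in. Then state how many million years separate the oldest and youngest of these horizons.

A — Ediacaran; B — Triassic; C — Cambrian; D — Ectasian; span 1122.9 million years

A: 575 Ma lies in 635–538.8 Ma, so Ediacaran.
B: 247.1 Ma lies in 251.902–201.4 Ma, so Triassic.
C: 530 Ma lies in 538.8–485.4 Ma, so Cambrian.
D: 1370 Ma lies in 1400–1200 Ma, so Ectasian.
Oldest = 1370 Ma, youngest = 247.1 Ma → span 1122.9 Myr.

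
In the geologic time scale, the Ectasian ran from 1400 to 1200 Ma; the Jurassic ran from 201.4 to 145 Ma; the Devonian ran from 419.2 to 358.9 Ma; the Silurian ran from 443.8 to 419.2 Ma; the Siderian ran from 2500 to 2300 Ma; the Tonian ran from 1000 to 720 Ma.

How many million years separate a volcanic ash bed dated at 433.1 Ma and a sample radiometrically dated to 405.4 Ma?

433.1 − 405.4 = 27.7 million years.

27.7 million years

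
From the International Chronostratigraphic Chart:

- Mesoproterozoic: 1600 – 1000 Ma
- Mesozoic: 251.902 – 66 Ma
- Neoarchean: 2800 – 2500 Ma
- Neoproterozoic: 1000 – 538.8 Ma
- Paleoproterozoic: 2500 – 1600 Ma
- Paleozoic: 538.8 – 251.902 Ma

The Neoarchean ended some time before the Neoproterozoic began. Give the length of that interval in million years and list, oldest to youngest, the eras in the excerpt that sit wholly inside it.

End of Neoarchean = 2500 Ma; start of Neoproterozoic = 1000 Ma.
Gap = 2500 − 1000 = 1500 Myr.
Eras wholly inside 2500–1000 Ma: Paleoproterozoic (2500–1600), Mesoproterozoic (1600–1000).

1500 million years; Paleoproterozoic, Mesoproterozoic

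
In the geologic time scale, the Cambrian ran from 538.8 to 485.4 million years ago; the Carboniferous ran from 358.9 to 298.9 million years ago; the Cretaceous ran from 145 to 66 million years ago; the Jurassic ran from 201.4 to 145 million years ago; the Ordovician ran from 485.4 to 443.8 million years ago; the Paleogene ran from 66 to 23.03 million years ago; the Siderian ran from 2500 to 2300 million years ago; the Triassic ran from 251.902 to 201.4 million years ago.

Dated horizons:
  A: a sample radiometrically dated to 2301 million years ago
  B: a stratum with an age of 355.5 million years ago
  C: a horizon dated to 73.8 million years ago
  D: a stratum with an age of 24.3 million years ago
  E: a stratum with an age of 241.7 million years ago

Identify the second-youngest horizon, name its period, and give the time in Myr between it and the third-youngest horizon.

Smaller Ma means younger, so youngest first: D 24.3 < C 73.8 < E 241.7 < B 355.5 < A 2301.
Counting 2 along gives C (73.8 Ma); the excerpt puts that inside the Cretaceous, 145–66 Ma.
Next in line is E (241.7 Ma), and 241.7 − 73.8 = 167.9 Myr.

C, in the Cretaceous; 167.9 million years to E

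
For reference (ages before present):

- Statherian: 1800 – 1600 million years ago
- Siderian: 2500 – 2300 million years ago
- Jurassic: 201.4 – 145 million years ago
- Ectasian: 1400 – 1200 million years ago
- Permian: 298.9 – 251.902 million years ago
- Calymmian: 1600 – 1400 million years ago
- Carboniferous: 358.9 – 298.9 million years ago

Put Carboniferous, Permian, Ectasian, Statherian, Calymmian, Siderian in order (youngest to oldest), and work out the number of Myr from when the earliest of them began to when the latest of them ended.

Start ages (Ma): Siderian 2500, Statherian 1800, Calymmian 1600, Ectasian 1400, Carboniferous 358.9, Permian 298.9.
Ordered youngest to oldest: Permian, Carboniferous, Ectasian, Calymmian, Statherian, Siderian.
Span = 2500 − 251.902 = 2248.098 Myr.

Permian, Carboniferous, Ectasian, Calymmian, Statherian, Siderian; total span 2248.098 Myr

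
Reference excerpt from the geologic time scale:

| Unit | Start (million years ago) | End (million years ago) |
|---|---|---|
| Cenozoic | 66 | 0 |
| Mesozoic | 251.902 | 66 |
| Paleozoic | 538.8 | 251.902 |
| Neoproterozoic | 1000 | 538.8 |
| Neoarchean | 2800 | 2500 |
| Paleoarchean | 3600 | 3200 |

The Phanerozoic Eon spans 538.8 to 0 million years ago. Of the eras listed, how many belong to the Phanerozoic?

3

Eras inside 538.8–0 Ma: Paleozoic, Mesozoic, Cenozoic — 3 in total.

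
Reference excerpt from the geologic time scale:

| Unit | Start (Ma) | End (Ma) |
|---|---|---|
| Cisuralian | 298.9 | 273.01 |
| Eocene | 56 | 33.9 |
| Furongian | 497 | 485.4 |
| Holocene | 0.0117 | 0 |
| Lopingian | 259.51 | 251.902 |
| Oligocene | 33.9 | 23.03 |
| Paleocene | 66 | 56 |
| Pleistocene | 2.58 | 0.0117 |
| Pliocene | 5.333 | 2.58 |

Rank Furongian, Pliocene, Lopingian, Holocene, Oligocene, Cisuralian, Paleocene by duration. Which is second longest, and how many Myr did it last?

Furongian, 11.6 million years

Durations: Furongian 11.6; Pliocene 2.753; Lopingian 7.608; Holocene 0.0117; Oligocene 10.87; Cisuralian 25.89; Paleocene 10 Myr.
Sorted longest-first: Cisuralian (25.89), Furongian (11.6), Oligocene (10.87), Paleocene (10), Lopingian (7.608), Pliocene (2.753), Holocene (0.0117).
The second longest is Furongian at 11.6 Myr.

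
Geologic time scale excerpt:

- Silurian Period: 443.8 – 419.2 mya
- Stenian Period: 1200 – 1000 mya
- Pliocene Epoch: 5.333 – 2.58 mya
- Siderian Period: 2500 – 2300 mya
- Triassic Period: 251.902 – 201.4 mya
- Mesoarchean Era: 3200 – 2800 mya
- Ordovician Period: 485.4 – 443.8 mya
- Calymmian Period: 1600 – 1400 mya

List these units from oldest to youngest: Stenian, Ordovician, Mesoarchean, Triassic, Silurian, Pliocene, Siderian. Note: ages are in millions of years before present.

The oldest of these is Mesoarchean (starts 3200 Ma) and the youngest is Pliocene (ends 2.58 Ma).
In between, by decreasing start age: Siderian (2500), Stenian (1200), Ordovician (485.4), Silurian (443.8), Triassic (251.902).

Mesoarchean, Siderian, Stenian, Ordovician, Silurian, Triassic, Pliocene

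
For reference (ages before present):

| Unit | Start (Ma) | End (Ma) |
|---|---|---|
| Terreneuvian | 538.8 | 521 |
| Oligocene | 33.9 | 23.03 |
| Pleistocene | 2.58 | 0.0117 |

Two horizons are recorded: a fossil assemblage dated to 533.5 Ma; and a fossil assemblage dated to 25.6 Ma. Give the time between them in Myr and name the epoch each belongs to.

Elapsed time: 533.5 − 25.6 = 507.9 Myr.
533.5 Ma lies within 538.8–521 Ma: Terreneuvian.
25.6 Ma lies within 33.9–23.03 Ma: Oligocene.

507.9 million years apart; the first in the Terreneuvian, the second in the Oligocene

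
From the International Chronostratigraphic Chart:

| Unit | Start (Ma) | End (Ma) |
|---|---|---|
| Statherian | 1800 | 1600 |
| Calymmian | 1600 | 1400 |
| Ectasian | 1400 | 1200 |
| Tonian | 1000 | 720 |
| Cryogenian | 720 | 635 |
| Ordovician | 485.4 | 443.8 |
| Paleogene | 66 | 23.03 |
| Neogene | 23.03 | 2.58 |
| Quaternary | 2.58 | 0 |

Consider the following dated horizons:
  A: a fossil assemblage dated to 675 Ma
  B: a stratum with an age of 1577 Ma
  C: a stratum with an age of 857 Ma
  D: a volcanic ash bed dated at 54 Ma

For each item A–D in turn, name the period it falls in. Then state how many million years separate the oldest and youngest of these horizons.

A — Cryogenian; B — Calymmian; C — Tonian; D — Paleogene; span 1523 million years

Match each age against the start–end ranges in the excerpt: A = 675 Ma → Cryogenian (720–635); B = 1577 Ma → Calymmian (1600–1400); C = 857 Ma → Tonian (1000–720); D = 54 Ma → Paleogene (66–23.03).
The largest age is 1577 Ma and the smallest is 54 Ma; their difference is 1523 Myr.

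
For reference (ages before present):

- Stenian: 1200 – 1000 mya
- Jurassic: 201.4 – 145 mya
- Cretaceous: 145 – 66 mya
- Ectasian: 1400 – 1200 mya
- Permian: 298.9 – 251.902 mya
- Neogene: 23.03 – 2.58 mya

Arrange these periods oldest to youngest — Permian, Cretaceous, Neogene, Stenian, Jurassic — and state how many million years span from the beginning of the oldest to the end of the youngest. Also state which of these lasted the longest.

Stenian → Permian → Jurassic → Cretaceous → Neogene; total span 1197.42 Myr; longest is Stenian

From the excerpt: Permian 298.9–251.902; Cretaceous 145–66; Neogene 23.03–2.58; Stenian 1200–1000; Jurassic 201.4–145 (Ma).
Larger Ma is earlier, so the oldest is Stenian and the youngest is Neogene; oldest to youngest: Stenian, Permian, Jurassic, Cretaceous, Neogene.
Oldest start 1200 minus youngest end 2.58 gives 1197.42 Myr overall.
Individual lengths (start − end): Neogene 20.45; Permian 46.998; Cretaceous 79; Jurassic 56.4; Stenian 200. The largest is Stenian at 200 Myr.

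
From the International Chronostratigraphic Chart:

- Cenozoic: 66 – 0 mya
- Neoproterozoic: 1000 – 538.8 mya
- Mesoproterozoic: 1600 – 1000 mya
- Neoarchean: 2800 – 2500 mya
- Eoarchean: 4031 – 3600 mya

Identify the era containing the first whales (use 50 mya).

50 Ma lies between 66 and 0 Ma, so it falls in the Cenozoic.

Cenozoic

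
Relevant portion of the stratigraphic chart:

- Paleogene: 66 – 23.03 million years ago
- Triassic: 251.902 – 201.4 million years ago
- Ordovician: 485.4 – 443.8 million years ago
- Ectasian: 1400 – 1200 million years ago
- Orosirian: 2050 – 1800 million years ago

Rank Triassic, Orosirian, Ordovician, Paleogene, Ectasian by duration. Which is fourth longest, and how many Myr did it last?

Start − end for each: Triassic 251.902 − 201.4 = 50.502; Orosirian 2050 − 1800 = 250; Ordovician 485.4 − 443.8 = 41.6; Paleogene 66 − 23.03 = 42.97; Ectasian 1400 − 1200 = 200.
Ranking these from longest: Orosirian > Ectasian > Triassic > Paleogene > Ordovician.
Position 4 in that ranking is Paleogene, which lasted 42.97 Myr.

Paleogene, 42.97 million years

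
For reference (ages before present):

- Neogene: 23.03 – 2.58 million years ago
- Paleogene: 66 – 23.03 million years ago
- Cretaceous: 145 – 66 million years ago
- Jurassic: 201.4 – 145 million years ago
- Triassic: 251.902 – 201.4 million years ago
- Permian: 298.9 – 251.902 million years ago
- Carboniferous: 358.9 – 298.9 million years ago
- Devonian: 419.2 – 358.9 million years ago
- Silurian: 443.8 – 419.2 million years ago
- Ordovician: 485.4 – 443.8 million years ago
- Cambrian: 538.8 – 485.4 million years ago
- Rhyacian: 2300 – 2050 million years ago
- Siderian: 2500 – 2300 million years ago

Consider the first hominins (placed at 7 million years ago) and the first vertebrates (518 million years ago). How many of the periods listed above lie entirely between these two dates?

9

The older date is 518 Ma and the younger is 7 Ma.
Periods with start < 518 and end > 7 Ma: Ordovician (485.4–443.8), Silurian (443.8–419.2), Devonian (419.2–358.9), Carboniferous (358.9–298.9), Permian (298.9–251.902), Triassic (251.902–201.4), Jurassic (201.4–145), Cretaceous (145–66), Paleogene (66–23.03).
That is 9 complete periods.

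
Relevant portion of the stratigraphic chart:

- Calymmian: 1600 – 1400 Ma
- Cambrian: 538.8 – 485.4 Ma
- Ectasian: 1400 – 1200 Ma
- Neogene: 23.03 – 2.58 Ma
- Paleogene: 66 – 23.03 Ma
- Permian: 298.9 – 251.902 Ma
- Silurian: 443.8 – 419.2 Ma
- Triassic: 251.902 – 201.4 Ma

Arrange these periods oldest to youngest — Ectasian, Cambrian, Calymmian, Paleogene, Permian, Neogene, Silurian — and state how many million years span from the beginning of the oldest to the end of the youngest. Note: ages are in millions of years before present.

Start ages (Ma): Calymmian 1600, Ectasian 1400, Cambrian 538.8, Silurian 443.8, Permian 298.9, Paleogene 66, Neogene 23.03.
Ordered oldest to youngest: Calymmian, Ectasian, Cambrian, Silurian, Permian, Paleogene, Neogene.
Span = 1600 − 2.58 = 1597.42 Myr.

Calymmian, Ectasian, Cambrian, Silurian, Permian, Paleogene, Neogene; total span 1597.42 Myr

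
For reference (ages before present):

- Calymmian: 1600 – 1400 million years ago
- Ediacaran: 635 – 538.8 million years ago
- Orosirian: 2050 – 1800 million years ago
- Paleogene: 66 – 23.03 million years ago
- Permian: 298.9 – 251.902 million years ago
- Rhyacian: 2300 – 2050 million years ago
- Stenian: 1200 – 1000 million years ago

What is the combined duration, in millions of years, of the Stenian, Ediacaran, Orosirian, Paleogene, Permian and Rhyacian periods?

886.168 million years

Duration is start − end for each: (1200 − 1000) + (635 − 538.8) + (2050 − 1800) + (66 − 23.03) + (298.9 − 251.902) + (2300 − 2050).
That is 200 + 96.2 + 250 + 42.97 + 46.998 + 250, which totals 886.168 million years.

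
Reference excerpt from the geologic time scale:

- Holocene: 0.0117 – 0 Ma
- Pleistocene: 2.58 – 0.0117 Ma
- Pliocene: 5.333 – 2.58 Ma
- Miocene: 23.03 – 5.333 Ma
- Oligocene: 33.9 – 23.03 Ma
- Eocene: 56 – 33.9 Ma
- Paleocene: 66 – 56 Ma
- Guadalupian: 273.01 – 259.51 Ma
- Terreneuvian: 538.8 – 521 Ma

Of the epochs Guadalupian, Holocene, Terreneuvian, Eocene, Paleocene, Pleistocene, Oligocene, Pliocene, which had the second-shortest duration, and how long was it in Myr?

Pleistocene, 2.5683 million years

Durations: Guadalupian 13.5; Holocene 0.0117; Terreneuvian 17.8; Eocene 22.1; Paleocene 10; Pleistocene 2.5683; Oligocene 10.87; Pliocene 2.753 Myr.
Sorted shortest-first: Holocene (0.0117), Pleistocene (2.5683), Pliocene (2.753), Paleocene (10), Oligocene (10.87), Guadalupian (13.5), Terreneuvian (17.8), Eocene (22.1).
The second shortest is Pleistocene at 2.5683 Myr.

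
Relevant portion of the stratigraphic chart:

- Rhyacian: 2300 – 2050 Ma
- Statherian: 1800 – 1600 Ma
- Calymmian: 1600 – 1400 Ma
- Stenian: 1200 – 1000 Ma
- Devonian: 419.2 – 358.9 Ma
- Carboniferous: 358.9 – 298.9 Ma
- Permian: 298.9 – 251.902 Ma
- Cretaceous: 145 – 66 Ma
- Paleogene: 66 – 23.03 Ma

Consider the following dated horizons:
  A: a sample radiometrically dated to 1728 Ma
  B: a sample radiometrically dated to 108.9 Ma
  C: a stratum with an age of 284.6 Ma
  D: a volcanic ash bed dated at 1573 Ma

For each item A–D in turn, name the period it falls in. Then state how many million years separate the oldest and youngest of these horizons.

Match each age against the start–end ranges in the excerpt: A = 1728 Ma → Statherian (1800–1600); B = 108.9 Ma → Cretaceous (145–66); C = 284.6 Ma → Permian (298.9–251.902); D = 1573 Ma → Calymmian (1600–1400).
The largest age is 1728 Ma and the smallest is 108.9 Ma; their difference is 1619.1 Myr.

A — Statherian; B — Cretaceous; C — Permian; D — Calymmian; span 1619.1 million years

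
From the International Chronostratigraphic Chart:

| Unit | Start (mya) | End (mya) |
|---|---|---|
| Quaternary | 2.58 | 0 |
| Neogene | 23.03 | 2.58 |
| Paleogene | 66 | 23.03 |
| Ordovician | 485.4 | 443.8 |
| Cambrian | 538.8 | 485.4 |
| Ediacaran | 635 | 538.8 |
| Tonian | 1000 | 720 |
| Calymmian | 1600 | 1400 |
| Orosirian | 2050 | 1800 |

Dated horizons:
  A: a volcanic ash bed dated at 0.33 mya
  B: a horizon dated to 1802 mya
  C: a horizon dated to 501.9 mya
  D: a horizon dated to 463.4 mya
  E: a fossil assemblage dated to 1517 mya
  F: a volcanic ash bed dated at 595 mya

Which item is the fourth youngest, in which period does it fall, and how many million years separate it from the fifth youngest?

F, in the Ediacaran; 922 million years to E

Sorted youngest-first by Ma: A (0.33), D (463.4), C (501.9), F (595), E (1517), B (1802).
The fourth youngest is F at 595 Ma, which lies in 635–538.8 Ma: the Ediacaran.
The fifth youngest is E at 1517 Ma; separation = |595 − 1517| = 922 Myr.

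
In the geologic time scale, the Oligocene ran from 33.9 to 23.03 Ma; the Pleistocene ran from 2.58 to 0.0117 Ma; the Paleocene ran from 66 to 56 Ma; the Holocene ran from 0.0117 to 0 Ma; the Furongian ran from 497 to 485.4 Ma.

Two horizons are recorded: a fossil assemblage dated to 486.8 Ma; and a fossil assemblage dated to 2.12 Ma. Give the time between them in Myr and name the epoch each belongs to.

Elapsed time: 486.8 − 2.12 = 484.68 Myr.
486.8 Ma lies within 497–485.4 Ma: Furongian.
2.12 Ma lies within 2.58–0.0117 Ma: Pleistocene.

484.68 million years apart; the first in the Furongian, the second in the Pleistocene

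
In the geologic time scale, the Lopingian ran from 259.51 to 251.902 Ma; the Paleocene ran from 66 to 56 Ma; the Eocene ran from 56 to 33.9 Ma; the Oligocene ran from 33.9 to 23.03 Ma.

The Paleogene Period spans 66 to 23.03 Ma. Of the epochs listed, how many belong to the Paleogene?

Epochs inside 66–23.03 Ma: Paleocene, Eocene, Oligocene — 3 in total.

3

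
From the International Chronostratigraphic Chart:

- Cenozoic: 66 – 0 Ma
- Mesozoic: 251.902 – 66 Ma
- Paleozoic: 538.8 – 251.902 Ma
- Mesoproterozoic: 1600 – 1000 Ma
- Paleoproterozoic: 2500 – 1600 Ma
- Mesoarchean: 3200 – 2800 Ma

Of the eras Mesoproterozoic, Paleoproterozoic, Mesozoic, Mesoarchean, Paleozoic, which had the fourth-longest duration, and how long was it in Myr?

Paleozoic, 286.898 million years

Start − end for each: Mesoproterozoic 1600 − 1000 = 600; Paleoproterozoic 2500 − 1600 = 900; Mesozoic 251.902 − 66 = 185.902; Mesoarchean 3200 − 2800 = 400; Paleozoic 538.8 − 251.902 = 286.898.
Ranking these from longest: Paleoproterozoic > Mesoproterozoic > Mesoarchean > Paleozoic > Mesozoic.
Position 4 in that ranking is Paleozoic, which lasted 286.898 Myr.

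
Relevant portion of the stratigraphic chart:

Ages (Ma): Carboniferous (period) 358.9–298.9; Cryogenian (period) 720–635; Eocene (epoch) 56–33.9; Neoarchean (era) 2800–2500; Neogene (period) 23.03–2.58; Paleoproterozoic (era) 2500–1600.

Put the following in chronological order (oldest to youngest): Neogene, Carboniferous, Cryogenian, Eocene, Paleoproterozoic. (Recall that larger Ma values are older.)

Paleoproterozoic, Cryogenian, Carboniferous, Eocene, Neogene

The oldest of these is Paleoproterozoic (starts 2500 Ma) and the youngest is Neogene (ends 2.58 Ma).
In between, by decreasing start age: Cryogenian (720), Carboniferous (358.9), Eocene (56).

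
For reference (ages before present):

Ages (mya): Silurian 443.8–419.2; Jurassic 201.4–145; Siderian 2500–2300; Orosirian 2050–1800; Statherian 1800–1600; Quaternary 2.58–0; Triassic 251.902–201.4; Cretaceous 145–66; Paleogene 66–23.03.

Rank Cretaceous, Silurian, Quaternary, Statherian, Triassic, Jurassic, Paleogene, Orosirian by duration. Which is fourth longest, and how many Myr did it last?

Jurassic, 56.4 million years

Durations: Cretaceous 79; Silurian 24.6; Quaternary 2.58; Statherian 200; Triassic 50.502; Jurassic 56.4; Paleogene 42.97; Orosirian 250 Myr.
Sorted longest-first: Orosirian (250), Statherian (200), Cretaceous (79), Jurassic (56.4), Triassic (50.502), Paleogene (42.97), Silurian (24.6), Quaternary (2.58).
The fourth longest is Jurassic at 56.4 Myr.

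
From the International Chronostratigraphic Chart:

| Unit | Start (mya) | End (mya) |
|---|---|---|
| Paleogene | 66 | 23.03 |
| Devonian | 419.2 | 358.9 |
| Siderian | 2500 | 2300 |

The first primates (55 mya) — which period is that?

55 Ma lies between 66 and 23.03 Ma, so it falls in the Paleogene.

Paleogene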